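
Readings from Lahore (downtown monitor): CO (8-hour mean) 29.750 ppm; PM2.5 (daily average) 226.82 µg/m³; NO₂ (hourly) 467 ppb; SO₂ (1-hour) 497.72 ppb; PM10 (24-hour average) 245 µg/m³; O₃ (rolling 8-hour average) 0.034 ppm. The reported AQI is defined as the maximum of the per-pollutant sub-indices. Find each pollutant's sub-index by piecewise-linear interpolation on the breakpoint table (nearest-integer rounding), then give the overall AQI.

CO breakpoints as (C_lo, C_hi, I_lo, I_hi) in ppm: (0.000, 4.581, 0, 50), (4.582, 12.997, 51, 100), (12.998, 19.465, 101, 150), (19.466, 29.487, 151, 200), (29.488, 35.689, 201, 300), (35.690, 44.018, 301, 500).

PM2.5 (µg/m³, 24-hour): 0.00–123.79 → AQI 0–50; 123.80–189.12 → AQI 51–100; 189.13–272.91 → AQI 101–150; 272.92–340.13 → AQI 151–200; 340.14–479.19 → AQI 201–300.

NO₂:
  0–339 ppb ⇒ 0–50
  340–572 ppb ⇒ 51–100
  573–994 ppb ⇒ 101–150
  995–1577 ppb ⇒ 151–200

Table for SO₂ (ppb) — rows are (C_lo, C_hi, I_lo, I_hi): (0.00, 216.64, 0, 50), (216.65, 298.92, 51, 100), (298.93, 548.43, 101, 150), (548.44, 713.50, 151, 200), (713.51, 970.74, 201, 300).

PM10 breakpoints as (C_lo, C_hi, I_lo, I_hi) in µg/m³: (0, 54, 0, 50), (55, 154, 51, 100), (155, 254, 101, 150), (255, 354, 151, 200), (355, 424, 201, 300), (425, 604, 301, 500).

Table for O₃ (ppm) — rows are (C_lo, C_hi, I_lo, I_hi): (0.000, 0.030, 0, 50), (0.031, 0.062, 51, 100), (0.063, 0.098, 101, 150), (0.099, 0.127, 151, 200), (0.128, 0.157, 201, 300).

205

CO: row 29.488–35.689 (AQI 201–300). (300−201)·(29.750−29.488)/(35.689−29.488) + 201 = 99·0.262/6.201 + 201 ≈ 205.18 → 205.
PM2.5: 226.82 lies in 189.13–272.91, so I_lo=101, I_hi=150, C_lo=189.13, C_hi=272.91.
(150−101)/(272.91−189.13) × (226.82−189.13) + 101 = 49/83.78 × 37.69 + 101 ≈ 123.04 → 123.
NO₂ 467: bracket 340–572 → index 51–100; slope 49/232, offset 127.
AQI = 51 + 49/232·127 ≈ 77.82 ⇒ 78.
SO₂: 497.72 lies in 298.93–548.43, so I_lo=101, I_hi=150, C_lo=298.93, C_hi=548.43.
(150−101)/(548.43−298.93) × (497.72−298.93) + 101 = 49/249.50 × 198.79 + 101 ≈ 140.04 → 140.
PM10 245: bracket 155–254 → index 101–150; slope 49/99, offset 90.
AQI = 101 + 49/99·90 ≈ 145.55 ⇒ 146.
O₃: 0.034 lies in 0.031–0.062, so I_lo=51, I_hi=100, C_lo=0.031, C_hi=0.062.
(100−51)/(0.062−0.031) × (0.034−0.031) + 51 = 49/0.031 × 0.003 + 51 ≈ 55.74 → 56.
Sub-indices: CO→205, PM2.5→123, NO₂→78, SO₂→140, PM10→146, O₃→56. Overall AQI = max = 205; dominant pollutant is CO.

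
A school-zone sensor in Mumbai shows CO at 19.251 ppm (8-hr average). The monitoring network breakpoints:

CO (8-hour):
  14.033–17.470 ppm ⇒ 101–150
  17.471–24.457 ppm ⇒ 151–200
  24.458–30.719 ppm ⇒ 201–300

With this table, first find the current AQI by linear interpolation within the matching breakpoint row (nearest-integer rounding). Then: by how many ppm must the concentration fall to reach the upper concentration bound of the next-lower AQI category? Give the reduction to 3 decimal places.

CO: row 17.471–24.457 (AQI 151–200). (200−151)·(19.251−17.471)/(24.457−17.471) + 151 = 49·1.780/6.986 + 151 ≈ 163.48 → 163.
Current AQI 163 is in the Unhealthy range (151–200). The next-lower category tops out at AQI 150, whose upper concentration bound is 17.470 ppm.
Reduction needed = 19.251 − 17.470 = 1.781 ppm.

1.781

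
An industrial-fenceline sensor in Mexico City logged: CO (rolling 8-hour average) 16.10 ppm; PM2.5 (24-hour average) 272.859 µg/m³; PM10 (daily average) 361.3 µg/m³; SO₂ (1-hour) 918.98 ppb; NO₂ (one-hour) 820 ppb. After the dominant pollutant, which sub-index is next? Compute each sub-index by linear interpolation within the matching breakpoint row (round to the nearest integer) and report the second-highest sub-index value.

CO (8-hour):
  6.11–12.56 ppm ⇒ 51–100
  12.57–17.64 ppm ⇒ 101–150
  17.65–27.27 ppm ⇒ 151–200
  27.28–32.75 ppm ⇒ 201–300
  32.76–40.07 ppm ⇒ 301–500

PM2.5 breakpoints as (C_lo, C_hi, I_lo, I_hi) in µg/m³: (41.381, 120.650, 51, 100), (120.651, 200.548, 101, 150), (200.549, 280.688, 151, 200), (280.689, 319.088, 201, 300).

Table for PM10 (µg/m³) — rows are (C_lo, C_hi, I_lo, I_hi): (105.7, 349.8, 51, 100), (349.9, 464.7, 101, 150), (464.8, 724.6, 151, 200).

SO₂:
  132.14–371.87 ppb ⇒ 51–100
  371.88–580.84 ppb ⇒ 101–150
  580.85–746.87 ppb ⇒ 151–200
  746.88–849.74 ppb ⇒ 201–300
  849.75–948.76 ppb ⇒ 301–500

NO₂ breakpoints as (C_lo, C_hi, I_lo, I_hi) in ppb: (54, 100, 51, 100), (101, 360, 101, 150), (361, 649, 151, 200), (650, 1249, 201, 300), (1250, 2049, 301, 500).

229

CO: 16.10 ∈ [12.57, 17.64] ↔ index [101, 150].
101 + (16.10−12.57)·(150−101)/(17.64−12.57) = 101 + 3.53·49/5.07 ≈ 135.12, so AQI = 135.
PM2.5: row 200.549–280.688 (AQI 151–200). (200−151)·(272.859−200.549)/(280.688−200.549) + 151 = 49·72.310/80.139 + 151 ≈ 195.21 → 195.
PM10 361.3: bracket 349.9–464.7 → index 101–150; slope 49/114.8, offset 11.4.
AQI = 101 + 49/114.8·11.4 ≈ 105.87 ⇒ 106.
SO₂: row 849.75–948.76 (AQI 301–500). (500−301)·(918.98−849.75)/(948.76−849.75) + 301 = 199·69.23/99.01 + 301 ≈ 440.15 → 440.
NO₂: 820 ∈ [650, 1249] ↔ index [201, 300].
201 + (820−650)·(300−201)/(1249−650) = 201 + 170·99/599 ≈ 229.10, so AQI = 229.
Sub-indices: CO→135, PM2.5→195, PM10→106, SO₂→440, NO₂→229. Ranked high→low: 440, 229, 195, 135, 106. Second-highest sub-index = 229.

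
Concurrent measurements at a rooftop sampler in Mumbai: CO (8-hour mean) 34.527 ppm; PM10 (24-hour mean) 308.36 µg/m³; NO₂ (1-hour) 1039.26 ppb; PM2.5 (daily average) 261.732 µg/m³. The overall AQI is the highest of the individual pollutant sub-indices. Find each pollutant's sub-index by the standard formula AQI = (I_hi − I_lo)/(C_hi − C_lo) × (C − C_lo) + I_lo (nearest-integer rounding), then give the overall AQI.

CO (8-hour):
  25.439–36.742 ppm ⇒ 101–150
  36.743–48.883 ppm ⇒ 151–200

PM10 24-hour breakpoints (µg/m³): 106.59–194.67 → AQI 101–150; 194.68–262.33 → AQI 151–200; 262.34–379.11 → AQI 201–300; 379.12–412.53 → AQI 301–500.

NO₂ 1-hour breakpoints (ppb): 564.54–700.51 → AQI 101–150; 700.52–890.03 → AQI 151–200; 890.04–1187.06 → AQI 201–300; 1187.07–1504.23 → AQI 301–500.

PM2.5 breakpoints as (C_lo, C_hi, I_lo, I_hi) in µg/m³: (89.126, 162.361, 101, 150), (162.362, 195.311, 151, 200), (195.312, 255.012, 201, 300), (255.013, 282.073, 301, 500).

CO 34.527: bracket 25.439–36.742 → index 101–150; slope 49/11.303, offset 9.088.
AQI = 101 + 49/11.303·9.088 ≈ 140.40 ⇒ 140.
PM10: row 262.34–379.11 (AQI 201–300). (300−201)·(308.36−262.34)/(379.11−262.34) + 201 = 99·46.02/116.77 + 201 ≈ 240.02 → 240.
NO₂: 1039.26 lies in 890.04–1187.06, so I_lo=201, I_hi=300, C_lo=890.04, C_hi=1187.06.
(300−201)/(1187.06−890.04) × (1039.26−890.04) + 201 = 99/297.02 × 149.22 + 201 ≈ 250.74 → 251.
PM2.5: 261.732 lies in 255.013–282.073, so I_lo=301, I_hi=500, C_lo=255.013, C_hi=282.073.
(500−301)/(282.073−255.013) × (261.732−255.013) + 301 = 199/27.060 × 6.719 + 301 ≈ 350.41 → 350.
Sub-indices: CO→140, PM10→240, NO₂→251, PM2.5→350. Overall AQI = max = 350; dominant pollutant is PM2.5.

350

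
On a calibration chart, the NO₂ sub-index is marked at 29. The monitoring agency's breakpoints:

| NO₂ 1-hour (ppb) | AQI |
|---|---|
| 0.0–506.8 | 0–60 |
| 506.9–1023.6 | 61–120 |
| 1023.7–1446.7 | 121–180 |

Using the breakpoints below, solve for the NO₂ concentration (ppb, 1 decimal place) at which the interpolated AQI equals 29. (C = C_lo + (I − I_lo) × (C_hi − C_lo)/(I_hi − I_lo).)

AQI 29 lies in the 0–60 band, which corresponds to 0.0–506.8 ppb.
C = 0.0 + (29−0)×(506.8−0.0)/(60−0) = 0.0 + 29×506.8/60 ≈ 244.953 ppb → 245.0 ppb to 1 dp.

245.0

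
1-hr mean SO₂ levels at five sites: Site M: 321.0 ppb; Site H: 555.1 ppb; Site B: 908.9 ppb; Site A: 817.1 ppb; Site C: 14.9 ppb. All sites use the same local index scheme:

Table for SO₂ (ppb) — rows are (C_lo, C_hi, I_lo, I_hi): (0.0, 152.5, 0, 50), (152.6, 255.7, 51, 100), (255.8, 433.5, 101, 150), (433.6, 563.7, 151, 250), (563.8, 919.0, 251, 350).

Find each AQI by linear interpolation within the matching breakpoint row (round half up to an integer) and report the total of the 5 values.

Site M: row 255.8–433.5 (AQI 101–150). (150−101)·(321.0−255.8)/(433.5−255.8) + 101 = 49·65.2/177.7 + 101 ≈ 118.98 → 119.
Site H: row 433.6–563.7 (AQI 151–250). (250−151)·(555.1−433.6)/(563.7−433.6) + 151 = 99·121.5/130.1 + 151 ≈ 243.46 → 243.
Site B: 908.9 lies in 563.8–919.0, so I_lo=251, I_hi=350, C_lo=563.8, C_hi=919.0.
(350−251)/(919.0−563.8) × (908.9−563.8) + 251 = 99/355.2 × 345.1 + 251 ≈ 347.18 → 347.
Site A: row 563.8–919.0 (AQI 251–350). (350−251)·(817.1−563.8)/(919.0−563.8) + 251 = 99·253.3/355.2 + 251 ≈ 321.60 → 322.
Site C: 14.9 lies in 0.0–152.5, so I_lo=0, I_hi=50, C_lo=0.0, C_hi=152.5.
(50−0)/(152.5−0.0) × (14.9−0.0) + 0 = 50/152.5 × 14.9 + 0 ≈ 4.89 → 5.
AQIs: Site M=119, Site H=243, Site B=347, Site A=322, Site C=5. Sum = 119 + 243 + 347 + 322 + 5 = 1036.

1036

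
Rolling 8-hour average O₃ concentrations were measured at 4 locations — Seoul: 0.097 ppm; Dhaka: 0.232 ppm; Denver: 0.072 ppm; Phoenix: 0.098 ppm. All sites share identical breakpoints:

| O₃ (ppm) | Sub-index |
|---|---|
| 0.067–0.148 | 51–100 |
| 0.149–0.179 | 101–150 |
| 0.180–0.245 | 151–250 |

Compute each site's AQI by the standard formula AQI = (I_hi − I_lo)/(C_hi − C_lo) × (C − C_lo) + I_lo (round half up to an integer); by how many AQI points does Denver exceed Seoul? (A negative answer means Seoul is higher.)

-15

Seoul: 0.097 lies in 0.067–0.148, so I_lo=51, I_hi=100, C_lo=0.067, C_hi=0.148.
(100−51)/(0.148−0.067) × (0.097−0.067) + 51 = 49/0.081 × 0.030 + 51 ≈ 69.15 → 69.
Dhaka: row 0.180–0.245 (AQI 151–250). (250−151)·(0.232−0.180)/(0.245−0.180) + 151 = 99·0.052/0.065 + 151 ≈ 230.20 → 230.
Denver 0.072: bracket 0.067–0.148 → index 51–100; slope 49/0.081, offset 0.005.
AQI = 51 + 49/0.081·0.005 ≈ 54.02 ⇒ 54.
Phoenix: row 0.067–0.148 (AQI 51–100). (100−51)·(0.098−0.067)/(0.148−0.067) + 51 = 49·0.031/0.081 + 51 ≈ 69.75 → 70.
AQIs: Seoul=69, Dhaka=230, Denver=54, Phoenix=70. Denver (54) − Seoul (69) = -15.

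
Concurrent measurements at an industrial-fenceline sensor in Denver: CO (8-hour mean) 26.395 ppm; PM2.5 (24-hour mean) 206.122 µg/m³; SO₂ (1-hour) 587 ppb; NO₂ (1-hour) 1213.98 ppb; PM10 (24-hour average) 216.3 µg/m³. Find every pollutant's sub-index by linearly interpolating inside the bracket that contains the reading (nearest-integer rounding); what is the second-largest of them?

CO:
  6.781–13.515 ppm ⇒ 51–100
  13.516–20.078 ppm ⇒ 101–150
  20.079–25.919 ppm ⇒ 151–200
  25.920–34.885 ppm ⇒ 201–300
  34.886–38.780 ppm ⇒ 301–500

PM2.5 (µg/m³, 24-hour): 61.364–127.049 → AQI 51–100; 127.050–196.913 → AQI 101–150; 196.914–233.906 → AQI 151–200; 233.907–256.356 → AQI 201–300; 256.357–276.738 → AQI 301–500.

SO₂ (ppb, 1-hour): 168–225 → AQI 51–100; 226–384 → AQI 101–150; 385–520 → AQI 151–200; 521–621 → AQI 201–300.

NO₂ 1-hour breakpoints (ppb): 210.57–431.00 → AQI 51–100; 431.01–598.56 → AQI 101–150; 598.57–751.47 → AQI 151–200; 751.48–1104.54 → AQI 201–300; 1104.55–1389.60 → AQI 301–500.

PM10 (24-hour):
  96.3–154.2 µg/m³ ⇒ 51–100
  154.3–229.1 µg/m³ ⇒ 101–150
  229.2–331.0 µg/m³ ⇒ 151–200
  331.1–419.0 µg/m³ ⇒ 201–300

266

CO 26.395: bracket 25.920–34.885 → index 201–300; slope 99/8.965, offset 0.475.
AQI = 201 + 99/8.965·0.475 ≈ 206.25 ⇒ 206.
PM2.5: 206.122 ∈ [196.914, 233.906] ↔ index [151, 200].
151 + (206.122−196.914)·(200−151)/(233.906−196.914) = 151 + 9.208·49/36.992 ≈ 163.20, so AQI = 163.
SO₂: 587 lies in 521–621, so I_lo=201, I_hi=300, C_lo=521, C_hi=621.
(300−201)/(621−521) × (587−521) + 201 = 99/100 × 66 + 201 ≈ 266.34 → 266.
NO₂: 1213.98 ∈ [1104.55, 1389.60] ↔ index [301, 500].
301 + (1213.98−1104.55)·(500−301)/(1389.60−1104.55) = 301 + 109.43·199/285.05 ≈ 377.40, so AQI = 377.
PM10 216.3: bracket 154.3–229.1 → index 101–150; slope 49/74.8, offset 62.0.
AQI = 101 + 49/74.8·62.0 ≈ 141.61 ⇒ 142.
Sub-indices: CO→206, PM2.5→163, SO₂→266, NO₂→377, PM10→142. Ranked high→low: 377, 266, 206, 163, 142. Second-highest sub-index = 266.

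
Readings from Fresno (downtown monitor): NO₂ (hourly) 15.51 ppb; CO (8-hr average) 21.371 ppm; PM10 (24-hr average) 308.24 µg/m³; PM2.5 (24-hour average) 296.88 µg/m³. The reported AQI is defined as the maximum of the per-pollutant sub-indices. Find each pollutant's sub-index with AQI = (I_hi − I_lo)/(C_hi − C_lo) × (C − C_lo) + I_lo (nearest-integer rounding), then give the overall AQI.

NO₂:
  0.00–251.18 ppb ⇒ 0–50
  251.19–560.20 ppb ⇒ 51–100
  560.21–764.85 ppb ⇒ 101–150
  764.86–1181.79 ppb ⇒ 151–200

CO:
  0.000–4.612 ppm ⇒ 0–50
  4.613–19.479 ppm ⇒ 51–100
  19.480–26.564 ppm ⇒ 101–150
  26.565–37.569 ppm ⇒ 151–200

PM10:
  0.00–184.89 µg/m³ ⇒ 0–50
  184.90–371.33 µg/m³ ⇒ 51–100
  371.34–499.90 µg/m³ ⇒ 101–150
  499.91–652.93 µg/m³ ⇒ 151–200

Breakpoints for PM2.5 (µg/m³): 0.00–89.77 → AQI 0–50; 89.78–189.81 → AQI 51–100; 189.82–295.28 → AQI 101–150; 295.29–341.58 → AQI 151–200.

NO₂: 15.51 lies in 0.00–251.18, so I_lo=0, I_hi=50, C_lo=0.00, C_hi=251.18.
(50−0)/(251.18−0.00) × (15.51−0.00) + 0 = 50/251.18 × 15.51 + 0 ≈ 3.09 → 3.
CO: row 19.480–26.564 (AQI 101–150). (150−101)·(21.371−19.480)/(26.564−19.480) + 101 = 49·1.891/7.084 + 101 ≈ 114.08 → 114.
PM10: 308.24 lies in 184.90–371.33, so I_lo=51, I_hi=100, C_lo=184.90, C_hi=371.33.
(100−51)/(371.33−184.90) × (308.24−184.90) + 51 = 49/186.43 × 123.34 + 51 ≈ 83.42 → 83.
PM2.5: 296.88 lies in 295.29–341.58, so I_lo=151, I_hi=200, C_lo=295.29, C_hi=341.58.
(200−151)/(341.58−295.29) × (296.88−295.29) + 151 = 49/46.29 × 1.59 + 151 ≈ 152.68 → 153.
Sub-indices: NO₂→3, CO→114, PM10→83, PM2.5→153. Overall AQI = max = 153; dominant pollutant is PM2.5.
AQI 153: Unhealthy.

153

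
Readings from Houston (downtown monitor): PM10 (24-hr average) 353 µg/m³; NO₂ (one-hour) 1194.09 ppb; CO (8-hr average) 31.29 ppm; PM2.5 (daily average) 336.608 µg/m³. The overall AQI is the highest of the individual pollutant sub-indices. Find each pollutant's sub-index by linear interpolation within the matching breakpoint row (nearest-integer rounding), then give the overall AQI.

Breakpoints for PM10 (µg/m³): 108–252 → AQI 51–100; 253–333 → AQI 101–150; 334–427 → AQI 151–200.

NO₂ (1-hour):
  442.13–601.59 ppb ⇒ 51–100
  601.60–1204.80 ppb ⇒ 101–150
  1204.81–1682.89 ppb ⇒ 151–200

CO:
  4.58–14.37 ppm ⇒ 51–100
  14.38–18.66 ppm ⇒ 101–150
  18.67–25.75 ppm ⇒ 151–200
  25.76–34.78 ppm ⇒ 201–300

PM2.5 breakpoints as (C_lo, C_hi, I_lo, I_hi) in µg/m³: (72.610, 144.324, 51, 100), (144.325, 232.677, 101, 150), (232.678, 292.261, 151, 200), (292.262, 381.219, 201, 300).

PM10: 353 lies in 334–427, so I_lo=151, I_hi=200, C_lo=334, C_hi=427.
(200−151)/(427−334) × (353−334) + 151 = 49/93 × 19 + 151 ≈ 161.01 → 161.
NO₂ 1194.09: bracket 601.60–1204.80 → index 101–150; slope 49/603.20, offset 592.49.
AQI = 101 + 49/603.20·592.49 ≈ 149.13 ⇒ 149.
CO: row 25.76–34.78 (AQI 201–300). (300−201)·(31.29−25.76)/(34.78−25.76) + 201 = 99·5.53/9.02 + 201 ≈ 261.70 → 262.
PM2.5: 336.608 lies in 292.262–381.219, so I_lo=201, I_hi=300, C_lo=292.262, C_hi=381.219.
(300−201)/(381.219−292.262) × (336.608−292.262) + 201 = 99/88.957 × 44.346 + 201 ≈ 250.35 → 250.
Sub-indices: PM10→161, NO₂→149, CO→262, PM2.5→250. Overall AQI = max = 262; dominant pollutant is CO.
AQI 262: Very Unhealthy.

262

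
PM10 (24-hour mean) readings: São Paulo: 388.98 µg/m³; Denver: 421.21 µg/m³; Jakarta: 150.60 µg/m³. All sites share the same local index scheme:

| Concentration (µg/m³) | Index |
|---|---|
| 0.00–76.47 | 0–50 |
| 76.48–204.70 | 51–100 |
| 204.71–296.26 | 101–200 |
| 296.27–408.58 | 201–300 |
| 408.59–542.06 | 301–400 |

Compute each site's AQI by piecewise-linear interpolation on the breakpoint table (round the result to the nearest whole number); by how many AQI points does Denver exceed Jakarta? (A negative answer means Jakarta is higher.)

231

São Paulo: row 296.27–408.58 (AQI 201–300). (300−201)·(388.98−296.27)/(408.58−296.27) + 201 = 99·92.71/112.31 + 201 ≈ 282.72 → 283.
Denver: 421.21 ∈ [408.59, 542.06] ↔ index [301, 400].
301 + (421.21−408.59)·(400−301)/(542.06−408.59) = 301 + 12.62·99/133.47 ≈ 310.36, so AQI = 310.
Jakarta: 150.60 ∈ [76.48, 204.70] ↔ index [51, 100].
51 + (150.60−76.48)·(100−51)/(204.70−76.48) = 51 + 74.12·49/128.22 ≈ 79.33, so AQI = 79.
AQIs: São Paulo=283, Denver=310, Jakarta=79. Denver (310) − Jakarta (79) = 231.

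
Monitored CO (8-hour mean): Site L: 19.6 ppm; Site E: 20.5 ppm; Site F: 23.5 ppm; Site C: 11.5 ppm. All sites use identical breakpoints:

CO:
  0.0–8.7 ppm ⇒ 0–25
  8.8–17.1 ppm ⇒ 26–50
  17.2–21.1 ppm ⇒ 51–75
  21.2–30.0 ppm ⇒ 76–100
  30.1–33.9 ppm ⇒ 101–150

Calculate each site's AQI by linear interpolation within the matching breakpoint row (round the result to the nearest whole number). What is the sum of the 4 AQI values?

253

Site L: row 17.2–21.1 (AQI 51–75). (75−51)·(19.6−17.2)/(21.1−17.2) + 51 = 24·2.4/3.9 + 51 ≈ 65.77 → 66.
Site E: 20.5 ∈ [17.2, 21.1] ↔ index [51, 75].
51 + (20.5−17.2)·(75−51)/(21.1−17.2) = 51 + 3.3·24/3.9 ≈ 71.31, so AQI = 71.
Site F 23.5: bracket 21.2–30.0 → index 76–100; slope 24/8.8, offset 2.3.
AQI = 76 + 24/8.8·2.3 ≈ 82.27 ⇒ 82.
Site C 11.5: bracket 8.8–17.1 → index 26–50; slope 24/8.3, offset 2.7.
AQI = 26 + 24/8.3·2.7 ≈ 33.81 ⇒ 34.
AQIs: Site L=66, Site E=71, Site F=82, Site C=34. Sum = 66 + 71 + 82 + 34 = 253.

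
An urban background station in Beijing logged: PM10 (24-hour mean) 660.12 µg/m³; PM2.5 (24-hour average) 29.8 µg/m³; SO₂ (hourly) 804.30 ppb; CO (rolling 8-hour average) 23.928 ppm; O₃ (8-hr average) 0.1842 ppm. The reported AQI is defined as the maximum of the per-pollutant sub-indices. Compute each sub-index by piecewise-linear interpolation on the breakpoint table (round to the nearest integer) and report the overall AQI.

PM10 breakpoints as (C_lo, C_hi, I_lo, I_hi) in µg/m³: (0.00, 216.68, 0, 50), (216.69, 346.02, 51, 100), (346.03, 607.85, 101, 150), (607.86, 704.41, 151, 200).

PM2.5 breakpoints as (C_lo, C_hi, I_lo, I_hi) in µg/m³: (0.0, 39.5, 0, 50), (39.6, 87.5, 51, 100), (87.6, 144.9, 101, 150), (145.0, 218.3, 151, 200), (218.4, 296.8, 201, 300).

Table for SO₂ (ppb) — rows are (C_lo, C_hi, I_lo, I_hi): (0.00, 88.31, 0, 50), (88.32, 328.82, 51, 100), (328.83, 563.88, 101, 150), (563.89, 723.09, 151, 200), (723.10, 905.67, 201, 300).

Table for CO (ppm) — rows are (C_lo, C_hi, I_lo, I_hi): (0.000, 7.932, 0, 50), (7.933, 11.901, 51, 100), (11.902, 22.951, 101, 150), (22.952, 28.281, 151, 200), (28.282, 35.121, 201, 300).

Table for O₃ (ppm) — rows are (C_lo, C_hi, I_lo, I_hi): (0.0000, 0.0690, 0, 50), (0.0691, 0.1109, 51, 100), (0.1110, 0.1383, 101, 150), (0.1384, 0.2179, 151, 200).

PM10: row 607.86–704.41 (AQI 151–200). (200−151)·(660.12−607.86)/(704.41−607.86) + 151 = 49·52.26/96.55 + 151 ≈ 177.52 → 178.
PM2.5: 29.8 lies in 0.0–39.5, so I_lo=0, I_hi=50, C_lo=0.0, C_hi=39.5.
(50−0)/(39.5−0.0) × (29.8−0.0) + 0 = 50/39.5 × 29.8 + 0 ≈ 37.72 → 38.
SO₂: 804.30 lies in 723.10–905.67, so I_lo=201, I_hi=300, C_lo=723.10, C_hi=905.67.
(300−201)/(905.67−723.10) × (804.30−723.10) + 201 = 99/182.57 × 81.20 + 201 ≈ 245.03 → 245.
CO: 23.928 ∈ [22.952, 28.281] ↔ index [151, 200].
151 + (23.928−22.952)·(200−151)/(28.281−22.952) = 151 + 0.976·49/5.329 ≈ 159.97, so AQI = 160.
O₃: 0.1842 lies in 0.1384–0.2179, so I_lo=151, I_hi=200, C_lo=0.1384, C_hi=0.2179.
(200−151)/(0.2179−0.1384) × (0.1842−0.1384) + 151 = 49/0.0795 × 0.0458 + 151 ≈ 179.23 → 179.
Sub-indices: PM10→178, PM2.5→38, SO₂→245, CO→160, O₃→179. Overall AQI = max = 245; dominant pollutant is SO₂.

245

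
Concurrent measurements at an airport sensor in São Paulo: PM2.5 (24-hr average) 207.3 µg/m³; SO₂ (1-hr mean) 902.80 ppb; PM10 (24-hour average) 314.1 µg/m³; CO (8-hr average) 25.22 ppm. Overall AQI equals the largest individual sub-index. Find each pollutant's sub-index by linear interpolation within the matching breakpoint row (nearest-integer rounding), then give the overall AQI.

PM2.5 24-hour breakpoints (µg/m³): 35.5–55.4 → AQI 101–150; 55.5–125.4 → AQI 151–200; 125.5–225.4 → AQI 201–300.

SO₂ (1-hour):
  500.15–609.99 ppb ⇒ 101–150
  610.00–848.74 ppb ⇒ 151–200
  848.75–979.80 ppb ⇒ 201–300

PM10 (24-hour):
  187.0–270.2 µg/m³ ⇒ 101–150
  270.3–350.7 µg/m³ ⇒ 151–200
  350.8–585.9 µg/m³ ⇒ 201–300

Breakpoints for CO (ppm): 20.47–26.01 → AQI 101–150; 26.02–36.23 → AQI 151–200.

PM2.5 207.3: bracket 125.5–225.4 → index 201–300; slope 99/99.9, offset 81.8.
AQI = 201 + 99/99.9·81.8 ≈ 282.06 ⇒ 282.
SO₂: 902.80 lies in 848.75–979.80, so I_lo=201, I_hi=300, C_lo=848.75, C_hi=979.80.
(300−201)/(979.80−848.75) × (902.80−848.75) + 201 = 99/131.05 × 54.05 + 201 ≈ 241.83 → 242.
PM10: row 270.3–350.7 (AQI 151–200). (200−151)·(314.1−270.3)/(350.7−270.3) + 151 = 49·43.8/80.4 + 151 ≈ 177.69 → 178.
CO: 25.22 ∈ [20.47, 26.01] ↔ index [101, 150].
101 + (25.22−20.47)·(150−101)/(26.01−20.47) = 101 + 4.75·49/5.54 ≈ 143.01, so AQI = 143.
Sub-indices: PM2.5→282, SO₂→242, PM10→178, CO→143. Overall AQI = max = 282; dominant pollutant is PM2.5.

282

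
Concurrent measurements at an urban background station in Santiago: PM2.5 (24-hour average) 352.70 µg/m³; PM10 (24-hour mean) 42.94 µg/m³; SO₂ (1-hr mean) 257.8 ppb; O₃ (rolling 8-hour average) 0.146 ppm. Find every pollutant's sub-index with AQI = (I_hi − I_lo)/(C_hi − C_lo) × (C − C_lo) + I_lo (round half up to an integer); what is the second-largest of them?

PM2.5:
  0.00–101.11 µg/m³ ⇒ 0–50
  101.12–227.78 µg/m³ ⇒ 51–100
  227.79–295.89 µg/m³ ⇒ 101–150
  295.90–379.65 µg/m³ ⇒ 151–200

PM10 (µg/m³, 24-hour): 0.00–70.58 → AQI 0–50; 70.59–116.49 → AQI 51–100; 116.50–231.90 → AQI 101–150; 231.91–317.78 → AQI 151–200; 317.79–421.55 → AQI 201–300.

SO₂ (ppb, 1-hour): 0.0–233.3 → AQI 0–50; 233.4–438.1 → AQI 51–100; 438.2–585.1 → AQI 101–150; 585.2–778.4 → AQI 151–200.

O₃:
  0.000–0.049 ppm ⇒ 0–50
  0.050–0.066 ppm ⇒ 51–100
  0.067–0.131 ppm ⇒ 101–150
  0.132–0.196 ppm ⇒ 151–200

PM2.5 352.70: bracket 295.90–379.65 → index 151–200; slope 49/83.75, offset 56.80.
AQI = 151 + 49/83.75·56.80 ≈ 184.23 ⇒ 184.
PM10: 42.94 ∈ [0.00, 70.58] ↔ index [0, 50].
0 + (42.94−0.00)·(50−0)/(70.58−0.00) = 0 + 42.94·50/70.58 ≈ 30.42, so AQI = 30.
SO₂: 257.8 lies in 233.4–438.1, so I_lo=51, I_hi=100, C_lo=233.4, C_hi=438.1.
(100−51)/(438.1−233.4) × (257.8−233.4) + 51 = 49/204.7 × 24.4 + 51 ≈ 56.84 → 57.
O₃: 0.146 ∈ [0.132, 0.196] ↔ index [151, 200].
151 + (0.146−0.132)·(200−151)/(0.196−0.132) = 151 + 0.014·49/0.064 ≈ 161.72, so AQI = 162.
Sub-indices: PM2.5→184, PM10→30, SO₂→57, O₃→162. Ranked high→low: 184, 162, 57, 30. Second-highest sub-index = 162.

162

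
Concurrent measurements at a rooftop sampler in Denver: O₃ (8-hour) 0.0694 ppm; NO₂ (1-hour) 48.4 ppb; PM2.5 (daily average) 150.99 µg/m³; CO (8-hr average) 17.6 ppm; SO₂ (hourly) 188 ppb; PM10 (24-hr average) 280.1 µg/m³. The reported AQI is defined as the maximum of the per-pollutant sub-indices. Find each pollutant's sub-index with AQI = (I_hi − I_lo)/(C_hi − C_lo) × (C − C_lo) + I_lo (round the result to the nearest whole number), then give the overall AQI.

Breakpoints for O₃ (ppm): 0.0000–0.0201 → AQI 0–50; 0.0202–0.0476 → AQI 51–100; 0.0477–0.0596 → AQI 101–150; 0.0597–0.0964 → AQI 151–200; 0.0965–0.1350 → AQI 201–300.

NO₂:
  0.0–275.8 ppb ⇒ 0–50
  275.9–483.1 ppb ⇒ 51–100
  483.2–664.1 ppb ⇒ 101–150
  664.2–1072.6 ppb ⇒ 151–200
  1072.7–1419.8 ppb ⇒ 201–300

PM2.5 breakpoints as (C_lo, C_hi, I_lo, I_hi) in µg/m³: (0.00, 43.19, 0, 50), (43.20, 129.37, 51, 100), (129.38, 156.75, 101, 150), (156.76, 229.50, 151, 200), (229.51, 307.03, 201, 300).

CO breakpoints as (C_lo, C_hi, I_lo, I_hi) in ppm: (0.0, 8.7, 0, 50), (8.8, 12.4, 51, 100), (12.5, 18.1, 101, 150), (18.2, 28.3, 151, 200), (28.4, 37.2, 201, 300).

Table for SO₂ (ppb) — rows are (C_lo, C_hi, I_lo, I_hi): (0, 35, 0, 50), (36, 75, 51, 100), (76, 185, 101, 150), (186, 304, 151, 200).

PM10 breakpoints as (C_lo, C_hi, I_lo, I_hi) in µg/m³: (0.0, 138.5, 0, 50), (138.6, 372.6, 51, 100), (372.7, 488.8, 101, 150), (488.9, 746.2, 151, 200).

164

O₃ 0.0694: bracket 0.0597–0.0964 → index 151–200; slope 49/0.0367, offset 0.0097.
AQI = 151 + 49/0.0367·0.0097 ≈ 163.95 ⇒ 164.
NO₂ 48.4: bracket 0.0–275.8 → index 0–50; slope 50/275.8, offset 48.4.
AQI = 0 + 50/275.8·48.4 ≈ 8.77 ⇒ 9.
PM2.5: row 129.38–156.75 (AQI 101–150). (150−101)·(150.99−129.38)/(156.75−129.38) + 101 = 49·21.61/27.37 + 101 ≈ 139.69 → 140.
CO: row 12.5–18.1 (AQI 101–150). (150−101)·(17.6−12.5)/(18.1−12.5) + 101 = 49·5.1/5.6 + 101 ≈ 145.63 → 146.
SO₂: 188 lies in 186–304, so I_lo=151, I_hi=200, C_lo=186, C_hi=304.
(200−151)/(304−186) × (188−186) + 151 = 49/118 × 2 + 151 ≈ 151.83 → 152.
PM10: 280.1 lies in 138.6–372.6, so I_lo=51, I_hi=100, C_lo=138.6, C_hi=372.6.
(100−51)/(372.6−138.6) × (280.1−138.6) + 51 = 49/234.0 × 141.5 + 51 ≈ 80.63 → 81.
Sub-indices: O₃→164, NO₂→9, PM2.5→140, CO→146, SO₂→152, PM10→81. Overall AQI = max = 164; dominant pollutant is O₃.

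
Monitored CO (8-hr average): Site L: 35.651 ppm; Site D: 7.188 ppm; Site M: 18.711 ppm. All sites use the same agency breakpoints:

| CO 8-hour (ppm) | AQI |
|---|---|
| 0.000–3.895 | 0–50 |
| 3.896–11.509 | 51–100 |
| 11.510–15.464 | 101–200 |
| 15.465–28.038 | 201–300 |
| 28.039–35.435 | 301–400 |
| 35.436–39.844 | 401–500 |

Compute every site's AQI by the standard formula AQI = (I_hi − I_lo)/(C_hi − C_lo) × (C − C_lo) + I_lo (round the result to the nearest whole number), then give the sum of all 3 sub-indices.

705

Site L: 35.651 lies in 35.436–39.844, so I_lo=401, I_hi=500, C_lo=35.436, C_hi=39.844.
(500−401)/(39.844−35.436) × (35.651−35.436) + 401 = 99/4.408 × 0.215 + 401 ≈ 405.83 → 406.
Site D: 7.188 lies in 3.896–11.509, so I_lo=51, I_hi=100, C_lo=3.896, C_hi=11.509.
(100−51)/(11.509−3.896) × (7.188−3.896) + 51 = 49/7.613 × 3.292 + 51 ≈ 72.19 → 72.
Site M: 18.711 lies in 15.465–28.038, so I_lo=201, I_hi=300, C_lo=15.465, C_hi=28.038.
(300−201)/(28.038−15.465) × (18.711−15.465) + 201 = 99/12.573 × 3.246 + 201 ≈ 226.56 → 227.
AQIs: Site L=406, Site D=72, Site M=227. Sum = 406 + 72 + 227 = 705.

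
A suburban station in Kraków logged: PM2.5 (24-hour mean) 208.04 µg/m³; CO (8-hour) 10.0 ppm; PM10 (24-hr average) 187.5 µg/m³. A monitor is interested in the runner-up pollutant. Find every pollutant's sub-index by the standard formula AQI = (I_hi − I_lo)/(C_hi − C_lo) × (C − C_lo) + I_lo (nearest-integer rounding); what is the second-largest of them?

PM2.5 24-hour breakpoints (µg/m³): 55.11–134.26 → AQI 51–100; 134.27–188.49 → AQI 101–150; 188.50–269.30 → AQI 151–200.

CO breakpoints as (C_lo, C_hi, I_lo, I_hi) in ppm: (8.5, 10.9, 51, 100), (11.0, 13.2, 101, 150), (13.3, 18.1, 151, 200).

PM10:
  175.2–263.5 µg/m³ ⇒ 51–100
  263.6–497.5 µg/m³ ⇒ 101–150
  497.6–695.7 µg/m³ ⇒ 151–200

PM2.5: 208.04 ∈ [188.50, 269.30] ↔ index [151, 200].
151 + (208.04−188.50)·(200−151)/(269.30−188.50) = 151 + 19.54·49/80.80 ≈ 162.85, so AQI = 163.
CO 10.0: bracket 8.5–10.9 → index 51–100; slope 49/2.4, offset 1.5.
AQI = 51 + 49/2.4·1.5 ≈ 81.63 ⇒ 82.
PM10: 187.5 lies in 175.2–263.5, so I_lo=51, I_hi=100, C_lo=175.2, C_hi=263.5.
(100−51)/(263.5−175.2) × (187.5−175.2) + 51 = 49/88.3 × 12.3 + 51 ≈ 57.83 → 58.
Sub-indices: PM2.5→163, CO→82, PM10→58. Ranked high→low: 163, 82, 58. Second-highest sub-index = 82.

82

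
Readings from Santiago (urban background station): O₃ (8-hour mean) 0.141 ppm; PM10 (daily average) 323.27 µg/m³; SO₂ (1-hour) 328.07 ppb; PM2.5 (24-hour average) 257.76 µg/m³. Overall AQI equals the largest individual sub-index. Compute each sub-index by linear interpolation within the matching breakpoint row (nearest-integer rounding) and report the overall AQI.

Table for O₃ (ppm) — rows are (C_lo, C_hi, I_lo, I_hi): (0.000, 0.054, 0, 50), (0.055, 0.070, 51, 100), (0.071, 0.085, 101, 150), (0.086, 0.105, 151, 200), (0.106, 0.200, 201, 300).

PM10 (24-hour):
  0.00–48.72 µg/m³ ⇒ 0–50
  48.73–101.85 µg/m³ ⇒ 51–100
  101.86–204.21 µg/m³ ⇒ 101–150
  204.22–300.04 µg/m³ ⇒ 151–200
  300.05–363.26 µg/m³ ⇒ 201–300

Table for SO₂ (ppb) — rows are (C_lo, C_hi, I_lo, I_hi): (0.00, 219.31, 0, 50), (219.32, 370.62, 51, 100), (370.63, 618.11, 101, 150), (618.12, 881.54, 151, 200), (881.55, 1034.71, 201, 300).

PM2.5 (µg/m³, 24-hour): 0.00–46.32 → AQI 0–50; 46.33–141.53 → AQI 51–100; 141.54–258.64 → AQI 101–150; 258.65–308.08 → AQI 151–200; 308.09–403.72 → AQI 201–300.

O₃: row 0.106–0.200 (AQI 201–300). (300−201)·(0.141−0.106)/(0.200−0.106) + 201 = 99·0.035/0.094 + 201 ≈ 237.86 → 238.
PM10: 323.27 lies in 300.05–363.26, so I_lo=201, I_hi=300, C_lo=300.05, C_hi=363.26.
(300−201)/(363.26−300.05) × (323.27−300.05) + 201 = 99/63.21 × 23.22 + 201 ≈ 237.37 → 237.
SO₂: row 219.32–370.62 (AQI 51–100). (100−51)·(328.07−219.32)/(370.62−219.32) + 51 = 49·108.75/151.30 + 51 ≈ 86.22 → 86.
PM2.5 257.76: bracket 141.54–258.64 → index 101–150; slope 49/117.10, offset 116.22.
AQI = 101 + 49/117.10·116.22 ≈ 149.63 ⇒ 150.
Sub-indices: O₃→238, PM10→237, SO₂→86, PM2.5→150. Overall AQI = max = 238; dominant pollutant is O₃.
AQI 238: Very Unhealthy.

238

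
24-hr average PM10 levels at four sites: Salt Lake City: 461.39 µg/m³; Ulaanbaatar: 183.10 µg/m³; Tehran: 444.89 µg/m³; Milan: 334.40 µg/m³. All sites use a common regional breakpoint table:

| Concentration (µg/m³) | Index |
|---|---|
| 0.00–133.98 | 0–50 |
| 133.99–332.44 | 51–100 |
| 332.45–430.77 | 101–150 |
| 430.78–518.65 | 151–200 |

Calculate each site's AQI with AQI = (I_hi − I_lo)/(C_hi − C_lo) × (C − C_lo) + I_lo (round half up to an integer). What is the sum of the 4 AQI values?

492

Salt Lake City: 461.39 lies in 430.78–518.65, so I_lo=151, I_hi=200, C_lo=430.78, C_hi=518.65.
(200−151)/(518.65−430.78) × (461.39−430.78) + 151 = 49/87.87 × 30.61 + 151 ≈ 168.07 → 168.
Ulaanbaatar 183.10: bracket 133.99–332.44 → index 51–100; slope 49/198.45, offset 49.11.
AQI = 51 + 49/198.45·49.11 ≈ 63.13 ⇒ 63.
Tehran: row 430.78–518.65 (AQI 151–200). (200−151)·(444.89−430.78)/(518.65−430.78) + 151 = 49·14.11/87.87 + 151 ≈ 158.87 → 159.
Milan 334.40: bracket 332.45–430.77 → index 101–150; slope 49/98.32, offset 1.95.
AQI = 101 + 49/98.32·1.95 ≈ 101.97 ⇒ 102.
AQIs: Salt Lake City=168, Ulaanbaatar=63, Tehran=159, Milan=102. Sum = 168 + 63 + 159 + 102 = 492.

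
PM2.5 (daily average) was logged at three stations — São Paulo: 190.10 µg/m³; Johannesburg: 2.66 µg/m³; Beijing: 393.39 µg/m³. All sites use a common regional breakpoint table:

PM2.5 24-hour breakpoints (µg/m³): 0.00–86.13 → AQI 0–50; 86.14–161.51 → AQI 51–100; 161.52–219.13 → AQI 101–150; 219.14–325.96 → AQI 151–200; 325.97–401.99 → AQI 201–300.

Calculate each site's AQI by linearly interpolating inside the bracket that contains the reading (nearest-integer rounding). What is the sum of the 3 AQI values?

São Paulo: 190.10 lies in 161.52–219.13, so I_lo=101, I_hi=150, C_lo=161.52, C_hi=219.13.
(150−101)/(219.13−161.52) × (190.10−161.52) + 101 = 49/57.61 × 28.58 + 101 ≈ 125.31 → 125.
Johannesburg: 2.66 lies in 0.00–86.13, so I_lo=0, I_hi=50, C_lo=0.00, C_hi=86.13.
(50−0)/(86.13−0.00) × (2.66−0.00) + 0 = 50/86.13 × 2.66 + 0 ≈ 1.54 → 2.
Beijing: 393.39 ∈ [325.97, 401.99] ↔ index [201, 300].
201 + (393.39−325.97)·(300−201)/(401.99−325.97) = 201 + 67.42·99/76.02 ≈ 288.80, so AQI = 289.
AQIs: São Paulo=125, Johannesburg=2, Beijing=289. Sum = 125 + 2 + 289 = 416.

416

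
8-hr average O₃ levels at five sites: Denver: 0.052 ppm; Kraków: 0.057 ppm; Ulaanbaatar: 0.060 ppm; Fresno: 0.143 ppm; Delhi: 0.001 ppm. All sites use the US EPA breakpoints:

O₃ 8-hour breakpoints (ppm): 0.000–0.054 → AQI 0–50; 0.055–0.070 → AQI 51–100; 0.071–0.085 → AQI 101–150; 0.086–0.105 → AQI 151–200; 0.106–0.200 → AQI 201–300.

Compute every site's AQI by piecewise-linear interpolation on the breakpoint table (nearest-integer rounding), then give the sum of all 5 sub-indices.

Denver: 0.052 lies in 0.000–0.054, so I_lo=0, I_hi=50, C_lo=0.000, C_hi=0.054.
(50−0)/(0.054−0.000) × (0.052−0.000) + 0 = 50/0.054 × 0.052 + 0 ≈ 48.15 → 48.
Kraków: 0.057 ∈ [0.055, 0.070] ↔ index [51, 100].
51 + (0.057−0.055)·(100−51)/(0.070−0.055) = 51 + 0.002·49/0.015 ≈ 57.53, so AQI = 58.
Ulaanbaatar: 0.060 lies in 0.055–0.070, so I_lo=51, I_hi=100, C_lo=0.055, C_hi=0.070.
(100−51)/(0.070−0.055) × (0.060−0.055) + 51 = 49/0.015 × 0.005 + 51 ≈ 67.33 → 67.
Fresno: 0.143 lies in 0.106–0.200, so I_lo=201, I_hi=300, C_lo=0.106, C_hi=0.200.
(300−201)/(0.200−0.106) × (0.143−0.106) + 201 = 99/0.094 × 0.037 + 201 ≈ 239.97 → 240.
Delhi: 0.001 ∈ [0.000, 0.054] ↔ index [0, 50].
0 + (0.001−0.000)·(50−0)/(0.054−0.000) = 0 + 0.001·50/0.054 ≈ 0.93, so AQI = 1.
AQIs: Denver=48, Kraków=58, Ulaanbaatar=67, Fresno=240, Delhi=1. Sum = 48 + 58 + 67 + 240 + 1 = 414.

414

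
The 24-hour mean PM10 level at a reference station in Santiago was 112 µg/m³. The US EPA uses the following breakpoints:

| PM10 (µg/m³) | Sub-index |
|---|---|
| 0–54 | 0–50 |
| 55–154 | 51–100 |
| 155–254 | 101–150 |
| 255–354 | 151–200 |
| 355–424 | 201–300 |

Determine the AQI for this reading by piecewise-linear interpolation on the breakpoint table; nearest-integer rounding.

79

PM10: 112 ∈ [55, 154] ↔ index [51, 100].
51 + (112−55)·(100−51)/(154−55) = 51 + 57·49/99 ≈ 79.21, so AQI = 79.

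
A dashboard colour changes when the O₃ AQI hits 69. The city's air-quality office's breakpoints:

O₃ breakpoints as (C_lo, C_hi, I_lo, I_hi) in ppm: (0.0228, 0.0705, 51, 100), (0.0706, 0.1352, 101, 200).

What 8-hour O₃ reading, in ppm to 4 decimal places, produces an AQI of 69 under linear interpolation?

AQI 69 lies in the 51–100 band, which corresponds to 0.0228–0.0705 ppm.
C = 0.0228 + (69−51)×(0.0705−0.0228)/(100−51) = 0.0228 + 18×0.0477/49 ≈ 0.040322 ppm → 0.0403 ppm to 4 dp.

0.0403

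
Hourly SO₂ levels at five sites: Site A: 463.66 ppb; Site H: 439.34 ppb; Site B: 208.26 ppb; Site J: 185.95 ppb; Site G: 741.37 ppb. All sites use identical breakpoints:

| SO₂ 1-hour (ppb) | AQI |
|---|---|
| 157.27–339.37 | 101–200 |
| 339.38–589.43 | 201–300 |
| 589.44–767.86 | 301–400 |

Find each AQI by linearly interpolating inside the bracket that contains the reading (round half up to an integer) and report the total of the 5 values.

1122

Site A 463.66: bracket 339.38–589.43 → index 201–300; slope 99/250.05, offset 124.28.
AQI = 201 + 99/250.05·124.28 ≈ 250.21 ⇒ 250.
Site H: 439.34 lies in 339.38–589.43, so I_lo=201, I_hi=300, C_lo=339.38, C_hi=589.43.
(300−201)/(589.43−339.38) × (439.34−339.38) + 201 = 99/250.05 × 99.96 + 201 ≈ 240.58 → 241.
Site B: row 157.27–339.37 (AQI 101–200). (200−101)·(208.26−157.27)/(339.37−157.27) + 101 = 99·50.99/182.10 + 101 ≈ 128.72 → 129.
Site J: 185.95 lies in 157.27–339.37, so I_lo=101, I_hi=200, C_lo=157.27, C_hi=339.37.
(200−101)/(339.37−157.27) × (185.95−157.27) + 101 = 99/182.10 × 28.68 + 101 ≈ 116.59 → 117.
Site G 741.37: bracket 589.44–767.86 → index 301–400; slope 99/178.42, offset 151.93.
AQI = 301 + 99/178.42·151.93 ≈ 385.30 ⇒ 385.
AQIs: Site A=250, Site H=241, Site B=129, Site J=117, Site G=385. Sum = 250 + 241 + 129 + 117 + 385 = 1122.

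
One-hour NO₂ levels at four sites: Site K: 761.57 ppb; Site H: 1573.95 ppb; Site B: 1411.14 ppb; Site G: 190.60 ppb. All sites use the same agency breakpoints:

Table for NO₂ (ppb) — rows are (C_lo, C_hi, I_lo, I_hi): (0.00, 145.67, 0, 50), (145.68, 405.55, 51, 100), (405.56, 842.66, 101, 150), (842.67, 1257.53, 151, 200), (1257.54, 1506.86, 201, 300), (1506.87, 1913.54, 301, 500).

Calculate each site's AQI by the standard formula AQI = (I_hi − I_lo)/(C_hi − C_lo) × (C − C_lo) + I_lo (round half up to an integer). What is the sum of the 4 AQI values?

Site K 761.57: bracket 405.56–842.66 → index 101–150; slope 49/437.10, offset 356.01.
AQI = 101 + 49/437.10·356.01 ≈ 140.91 ⇒ 141.
Site H 1573.95: bracket 1506.87–1913.54 → index 301–500; slope 199/406.67, offset 67.08.
AQI = 301 + 199/406.67·67.08 ≈ 333.82 ⇒ 334.
Site B: 1411.14 ∈ [1257.54, 1506.86] ↔ index [201, 300].
201 + (1411.14−1257.54)·(300−201)/(1506.86−1257.54) = 201 + 153.60·99/249.32 ≈ 261.99, so AQI = 262.
Site G: row 145.68–405.55 (AQI 51–100). (100−51)·(190.60−145.68)/(405.55−145.68) + 51 = 49·44.92/259.87 + 51 ≈ 59.47 → 59.
AQIs: Site K=141, Site H=334, Site B=262, Site G=59. Sum = 141 + 334 + 262 + 59 = 796.

796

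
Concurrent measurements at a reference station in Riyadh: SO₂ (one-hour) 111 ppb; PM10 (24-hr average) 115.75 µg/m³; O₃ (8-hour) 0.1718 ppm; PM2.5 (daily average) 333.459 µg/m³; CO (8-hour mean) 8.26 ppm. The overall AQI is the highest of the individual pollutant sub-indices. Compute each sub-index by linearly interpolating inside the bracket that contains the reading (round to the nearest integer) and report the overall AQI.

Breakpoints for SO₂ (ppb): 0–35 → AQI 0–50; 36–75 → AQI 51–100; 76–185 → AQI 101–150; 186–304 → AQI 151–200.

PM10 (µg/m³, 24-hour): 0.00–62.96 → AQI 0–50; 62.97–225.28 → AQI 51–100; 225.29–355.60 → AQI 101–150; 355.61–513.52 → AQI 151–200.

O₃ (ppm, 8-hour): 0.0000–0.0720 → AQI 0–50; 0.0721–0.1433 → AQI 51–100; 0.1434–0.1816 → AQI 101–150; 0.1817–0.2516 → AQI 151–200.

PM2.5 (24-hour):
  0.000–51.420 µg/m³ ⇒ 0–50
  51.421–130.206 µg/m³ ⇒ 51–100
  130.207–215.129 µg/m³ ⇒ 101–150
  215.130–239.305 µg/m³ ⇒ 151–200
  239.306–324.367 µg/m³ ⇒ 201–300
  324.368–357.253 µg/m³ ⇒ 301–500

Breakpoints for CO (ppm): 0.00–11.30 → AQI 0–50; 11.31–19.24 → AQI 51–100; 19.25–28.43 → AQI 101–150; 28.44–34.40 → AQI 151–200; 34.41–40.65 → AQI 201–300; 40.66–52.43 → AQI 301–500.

356

SO₂: 111 lies in 76–185, so I_lo=101, I_hi=150, C_lo=76, C_hi=185.
(150−101)/(185−76) × (111−76) + 101 = 49/109 × 35 + 101 ≈ 116.73 → 117.
PM10: row 62.97–225.28 (AQI 51–100). (100−51)·(115.75−62.97)/(225.28−62.97) + 51 = 49·52.78/162.31 + 51 ≈ 66.93 → 67.
O₃ 0.1718: bracket 0.1434–0.1816 → index 101–150; slope 49/0.0382, offset 0.0284.
AQI = 101 + 49/0.0382·0.0284 ≈ 137.43 ⇒ 137.
PM2.5 333.459: bracket 324.368–357.253 → index 301–500; slope 199/32.885, offset 9.091.
AQI = 301 + 199/32.885·9.091 ≈ 356.01 ⇒ 356.
CO 8.26: bracket 0.00–11.30 → index 0–50; slope 50/11.30, offset 8.26.
AQI = 0 + 50/11.30·8.26 ≈ 36.55 ⇒ 37.
Sub-indices: SO₂→117, PM10→67, O₃→137, PM2.5→356, CO→37. Overall AQI = max = 356; dominant pollutant is PM2.5.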